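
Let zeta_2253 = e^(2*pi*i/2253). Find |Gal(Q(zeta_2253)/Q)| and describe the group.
|Gal(Q(zeta_2253)/Q)| = phi(2253) = 1500; group ≅ (Z/2253Z)^* ≅ Z/2Z × Z/750Z

The n-th cyclotomic polynomial Φ_2253(x) is the minimal polynomial of zeta_2253 over Q and has degree phi(2253) = 1500. So Q(zeta_2253) is a degree-1500 Galois extension with Galois group (Z/2253Z)^*. By CRT, (Z/2253Z)^* ≅ (Z/3Z)^* × (Z/751Z)^*. Each prime-power unit group is (Z/3Z)^* ≅ Z/2Z; (Z/751Z)^* ≅ Z/750Z. Hence Gal(Q(zeta_2253)/Q) ≅ Z/2Z × Z/750Z.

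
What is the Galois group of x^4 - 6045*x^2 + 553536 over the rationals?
Gal(K/Q) = Z/2Z (cyclic of order 2)

f factors as (x^2 - 93)(x^2 - 5952), so the splitting field is K = Q(sqrt(93), sqrt(5952)). The squarefree part of 93 is 93 and the squarefree part of 5952 is also 93, so sqrt(93) and sqrt(5952) are both rational multiples of sqrt(93). Hence Q(sqrt(93)) = Q(sqrt(5952)) = Q(sqrt(93)), and the splitting field collapses to a single degree-2 extension with Galois group Z/2Z.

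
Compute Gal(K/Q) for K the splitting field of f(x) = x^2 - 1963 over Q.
Gal(K/Q) = Z/2Z (cyclic of order 2)

x^2 - 1963 is irreducible over Q since 1963 is not a rational square. The splitting field Q(sqrt(1963)) has degree 2 over Q, and its unique nontrivial automorphism is sqrt(1963) ↦ -sqrt(1963). Hence Gal(Q(sqrt(1963))/Q) = Z/2Z.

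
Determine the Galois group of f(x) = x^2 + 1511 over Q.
Gal(K/Q) = Z/2Z (cyclic of order 2)

x^2 + 1511 is irreducible over Q since -1511 is not a rational square. The splitting field Q(sqrt(-1511)) has degree 2 over Q, and its unique nontrivial automorphism is sqrt(-1511) ↦ -sqrt(-1511). Hence Gal(Q(sqrt(-1511))/Q) = Z/2Z.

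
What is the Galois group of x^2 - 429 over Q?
Gal(K/Q) = Z/2Z (cyclic of order 2)

x^2 - 429 is irreducible over Q since 429 is not a rational square. The splitting field Q(sqrt(429)) has degree 2 over Q, and its unique nontrivial automorphism is sqrt(429) ↦ -sqrt(429). Hence Gal(Q(sqrt(429))/Q) = Z/2Z.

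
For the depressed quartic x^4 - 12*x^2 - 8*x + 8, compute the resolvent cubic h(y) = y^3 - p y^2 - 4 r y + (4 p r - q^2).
h(y) = y^3 + 12*y^2 - 32*y - 448

Identify coefficients: p = -12, q = -8, r = 8.
Plug into h(y) = y^3 - p y^2 - 4 r y + (4 p r - q^2):
  h(y) = y^3 - (-12) y^2 - 4*(8) y + (4*(-12)*(8) - (-8)^2)
       = y^3 + (12) y^2 + (-32) y + (-448).
Simplifying: h(y) = y^3 + 12*y^2 - 32*y - 448.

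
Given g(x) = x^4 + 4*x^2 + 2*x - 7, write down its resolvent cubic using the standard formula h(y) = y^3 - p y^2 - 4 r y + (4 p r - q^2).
h(y) = y^3 - 4*y^2 + 28*y - 116

Identify coefficients: p = 4, q = 2, r = -7.
Plug into h(y) = y^3 - p y^2 - 4 r y + (4 p r - q^2):
  h(y) = y^3 - (4) y^2 - 4*(-7) y + (4*(4)*(-7) - (2)^2)
       = y^3 + (-4) y^2 + (28) y + (-116).
Simplifying: h(y) = y^3 - 4*y^2 + 28*y - 116.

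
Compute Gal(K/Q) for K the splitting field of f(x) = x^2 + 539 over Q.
Gal(K/Q) = Z/2Z (cyclic of order 2)

x^2 + 539 is irreducible over Q since -539 is not a rational square. The splitting field Q(sqrt(-539)) has degree 2 over Q, and its unique nontrivial automorphism is sqrt(-539) ↦ -sqrt(-539). Hence Gal(Q(sqrt(-539))/Q) = Z/2Z.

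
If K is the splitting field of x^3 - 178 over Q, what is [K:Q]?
[K:Q] = 6

x^3 - 178 has one real root r = 178^(1/3) and two complex roots r*zeta_3, r*zeta_3^2 where zeta_3 = e^(2*pi*i/3). The splitting field is Q(r, zeta_3). [Q(r):Q] = 3 and [Q(zeta_3):Q] = 2 with gcd = 1, so [Q(r, zeta_3):Q] = 3 * 2 = 6.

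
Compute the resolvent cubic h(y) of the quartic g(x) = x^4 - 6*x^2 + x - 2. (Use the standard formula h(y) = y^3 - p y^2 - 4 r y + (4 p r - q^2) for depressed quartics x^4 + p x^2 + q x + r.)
h(y) = y^3 + 6*y^2 + 8*y + 47

Identify coefficients: p = -6, q = 1, r = -2.
Plug into h(y) = y^3 - p y^2 - 4 r y + (4 p r - q^2):
  h(y) = y^3 - (-6) y^2 - 4*(-2) y + (4*(-6)*(-2) - (1)^2)
       = y^3 + (6) y^2 + (8) y + (47).
Simplifying: h(y) = y^3 + 6*y^2 + 8*y + 47.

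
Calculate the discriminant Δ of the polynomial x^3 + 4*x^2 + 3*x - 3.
Δ = -87

For x^3 + a x^2 + b x + c the discriminant is Δ = 18 a b c - 4 a^3 c + a^2 b^2 - 4 b^3 - 27 c^2.
Plug a = 4, b = 3, c = -3:
  18*(4)*(3)*(-3) - 4*(4)^3*(-3) + (4)^2*(3)^2 - 4*(3)^3 - 27*(-3)^2
  = -648 + (768) + 144 + (-108) + (-243)
  = -87.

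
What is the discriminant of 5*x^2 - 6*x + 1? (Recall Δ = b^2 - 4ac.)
Δ = 16

For a quadratic a x^2 + b x + c the discriminant is Δ = b^2 - 4ac = (-6)^2 - 4*(5)*(1) = 36 - (20) = 16.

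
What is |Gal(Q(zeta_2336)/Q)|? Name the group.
|Gal(Q(zeta_2336)/Q)| = phi(2336) = 1152; group ≅ (Z/2336Z)^* ≅ Z/2Z × Z/8Z × Z/72Z

The n-th cyclotomic polynomial Φ_2336(x) is the minimal polynomial of zeta_2336 over Q and has degree phi(2336) = 1152. So Q(zeta_2336) is a degree-1152 Galois extension with Galois group (Z/2336Z)^*. By CRT, (Z/2336Z)^* ≅ (Z/32Z)^* × (Z/73Z)^*. Each prime-power unit group is (Z/32Z)^* ≅ Z/2Z × Z/8Z; (Z/73Z)^* ≅ Z/72Z. Hence Gal(Q(zeta_2336)/Q) ≅ Z/2Z × Z/8Z × Z/72Z.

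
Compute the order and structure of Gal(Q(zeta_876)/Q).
|Gal(Q(zeta_876)/Q)| = phi(876) = 288; group ≅ (Z/876Z)^* ≅ Z/2Z × Z/2Z × Z/72Z

The n-th cyclotomic polynomial Φ_876(x) is the minimal polynomial of zeta_876 over Q and has degree phi(876) = 288. So Q(zeta_876) is a degree-288 Galois extension with Galois group (Z/876Z)^*. By CRT, (Z/876Z)^* ≅ (Z/4Z)^* × (Z/3Z)^* × (Z/73Z)^*. Each prime-power unit group is (Z/4Z)^* ≅ Z/2Z; (Z/3Z)^* ≅ Z/2Z; (Z/73Z)^* ≅ Z/72Z. Hence Gal(Q(zeta_876)/Q) ≅ Z/2Z × Z/2Z × Z/72Z.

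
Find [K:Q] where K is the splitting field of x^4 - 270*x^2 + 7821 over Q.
[K:Q] = 4

f factors as (x^2 - 33)(x^2 - 237); the splitting field is K = Q(sqrt(33), sqrt(237)). Since 33, 237, and 7821 are all non-squares in Q, the three subfields Q(sqrt(33)), Q(sqrt(237)), Q(sqrt(7821)) are distinct degree-2 extensions, so [K:Q] = 4 (Klein four Galois group).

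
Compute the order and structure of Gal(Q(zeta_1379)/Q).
|Gal(Q(zeta_1379)/Q)| = phi(1379) = 1176; group ≅ (Z/1379Z)^* ≅ Z/6Z × Z/196Z

The n-th cyclotomic polynomial Φ_1379(x) is the minimal polynomial of zeta_1379 over Q and has degree phi(1379) = 1176. So Q(zeta_1379) is a degree-1176 Galois extension with Galois group (Z/1379Z)^*. By CRT, (Z/1379Z)^* ≅ (Z/7Z)^* × (Z/197Z)^*. Each prime-power unit group is (Z/7Z)^* ≅ Z/6Z; (Z/197Z)^* ≅ Z/196Z. Hence Gal(Q(zeta_1379)/Q) ≅ Z/6Z × Z/196Z.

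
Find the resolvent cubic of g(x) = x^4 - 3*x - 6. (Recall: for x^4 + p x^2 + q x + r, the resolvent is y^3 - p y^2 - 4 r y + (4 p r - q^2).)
h(y) = y^3 + 24*y - 9

Identify coefficients: p = 0, q = -3, r = -6.
Plug into h(y) = y^3 - p y^2 - 4 r y + (4 p r - q^2):
  h(y) = y^3 - (0) y^2 - 4*(-6) y + (4*(0)*(-6) - (-3)^2)
       = y^3 + (0) y^2 + (24) y + (-9).
Simplifying: h(y) = y^3 + 24*y - 9.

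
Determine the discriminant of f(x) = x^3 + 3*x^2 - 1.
Δ = 81

For x^3 + a x^2 + b x + c the discriminant is Δ = 18 a b c - 4 a^3 c + a^2 b^2 - 4 b^3 - 27 c^2.
Plug a = 3, b = 0, c = -1:
  18*(3)*(0)*(-1) - 4*(3)^3*(-1) + (3)^2*(0)^2 - 4*(0)^3 - 27*(-1)^2
  = 0 + (108) + 0 + (0) + (-27)
  = 81.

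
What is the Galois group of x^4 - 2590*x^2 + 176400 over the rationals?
Gal(K/Q) = Z/2Z (cyclic of order 2)

f factors as (x^2 - 2520)(x^2 - 70), so the splitting field is K = Q(sqrt(2520), sqrt(70)). The squarefree part of 2520 is 70 and the squarefree part of 70 is also 70, so sqrt(2520) and sqrt(70) are both rational multiples of sqrt(70). Hence Q(sqrt(2520)) = Q(sqrt(70)) = Q(sqrt(70)), and the splitting field collapses to a single degree-2 extension with Galois group Z/2Z.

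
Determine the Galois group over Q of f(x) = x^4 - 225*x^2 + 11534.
Gal(K/Q) = V_4 (Klein four-group, Z/2Z × Z/2Z)

f factors as (x^2 - 146)(x^2 - 79), so the splitting field is K = Q(sqrt(146), sqrt(79)). The elements 146, 79, 11534 are all non-squares in Q, so sqrt(146) and sqrt(79) generate independent quadratic extensions. Thus [K:Q] = 4 and Gal(K/Q) is generated by the two order-2 automorphisms sqrt(146) ↦ -sqrt(146) and sqrt(79) ↦ -sqrt(79), giving V_4.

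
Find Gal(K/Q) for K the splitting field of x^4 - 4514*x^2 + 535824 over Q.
Gal(K/Q) = Z/2Z (cyclic of order 2)

f factors as (x^2 - 4392)(x^2 - 122), so the splitting field is K = Q(sqrt(4392), sqrt(122)). The squarefree part of 4392 is 122 and the squarefree part of 122 is also 122, so sqrt(4392) and sqrt(122) are both rational multiples of sqrt(122). Hence Q(sqrt(4392)) = Q(sqrt(122)) = Q(sqrt(122)), and the splitting field collapses to a single degree-2 extension with Galois group Z/2Z.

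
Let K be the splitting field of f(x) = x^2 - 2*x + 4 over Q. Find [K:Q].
[K:Q] = 2

The discriminant of x^2 + (-2)*x + (4) is b^2 - 4c = 4 - (16) = -12. Since -12 is not a perfect square in Q, the polynomial is irreducible over Q. Its two roots generate a degree-2 extension, so [K:Q] = 2.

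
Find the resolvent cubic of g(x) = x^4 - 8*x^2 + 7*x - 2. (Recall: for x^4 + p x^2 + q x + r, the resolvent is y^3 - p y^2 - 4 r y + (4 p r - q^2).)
h(y) = y^3 + 8*y^2 + 8*y + 15

Identify coefficients: p = -8, q = 7, r = -2.
Plug into h(y) = y^3 - p y^2 - 4 r y + (4 p r - q^2):
  h(y) = y^3 - (-8) y^2 - 4*(-2) y + (4*(-8)*(-2) - (7)^2)
       = y^3 + (8) y^2 + (8) y + (15).
Simplifying: h(y) = y^3 + 8*y^2 + 8*y + 15.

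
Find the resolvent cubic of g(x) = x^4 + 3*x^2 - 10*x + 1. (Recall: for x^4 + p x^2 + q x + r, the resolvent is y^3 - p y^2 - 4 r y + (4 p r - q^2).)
h(y) = y^3 - 3*y^2 - 4*y - 88

Identify coefficients: p = 3, q = -10, r = 1.
Plug into h(y) = y^3 - p y^2 - 4 r y + (4 p r - q^2):
  h(y) = y^3 - (3) y^2 - 4*(1) y + (4*(3)*(1) - (-10)^2)
       = y^3 + (-3) y^2 + (-4) y + (-88).
Simplifying: h(y) = y^3 - 3*y^2 - 4*y - 88.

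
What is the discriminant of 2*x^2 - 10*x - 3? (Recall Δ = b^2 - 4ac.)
Δ = 124

For a quadratic a x^2 + b x + c the discriminant is Δ = b^2 - 4ac = (-10)^2 - 4*(2)*(-3) = 100 - (-24) = 124.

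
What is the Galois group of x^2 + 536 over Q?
Gal(K/Q) = Z/2Z (cyclic of order 2)

x^2 + 536 is irreducible over Q since -536 is not a rational square. The splitting field Q(sqrt(-536)) has degree 2 over Q, and its unique nontrivial automorphism is sqrt(-536) ↦ -sqrt(-536). Hence Gal(Q(sqrt(-536))/Q) = Z/2Z.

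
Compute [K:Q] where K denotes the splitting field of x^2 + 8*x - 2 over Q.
[K:Q] = 2

The discriminant of x^2 + (8)*x + (-2) is b^2 - 4c = 64 - (-8) = 72. Since 72 is not a perfect square in Q, the polynomial is irreducible over Q. Its two roots generate a degree-2 extension, so [K:Q] = 2.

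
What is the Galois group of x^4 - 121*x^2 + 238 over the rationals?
Gal(K/Q) = V_4 (Klein four-group, Z/2Z × Z/2Z)

f factors as (x^2 - 119)(x^2 - 2), so the splitting field is K = Q(sqrt(119), sqrt(2)). The elements 119, 2, 238 are all non-squares in Q, so sqrt(119) and sqrt(2) generate independent quadratic extensions. Thus [K:Q] = 4 and Gal(K/Q) is generated by the two order-2 automorphisms sqrt(119) ↦ -sqrt(119) and sqrt(2) ↦ -sqrt(2), giving V_4.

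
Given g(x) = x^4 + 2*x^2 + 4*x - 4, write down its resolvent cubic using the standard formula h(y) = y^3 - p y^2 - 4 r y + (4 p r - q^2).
h(y) = y^3 - 2*y^2 + 16*y - 48

Identify coefficients: p = 2, q = 4, r = -4.
Plug into h(y) = y^3 - p y^2 - 4 r y + (4 p r - q^2):
  h(y) = y^3 - (2) y^2 - 4*(-4) y + (4*(2)*(-4) - (4)^2)
       = y^3 + (-2) y^2 + (16) y + (-48).
Simplifying: h(y) = y^3 - 2*y^2 + 16*y - 48.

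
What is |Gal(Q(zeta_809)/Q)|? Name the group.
|Gal(Q(zeta_809)/Q)| = phi(809) = 808; group ≅ (Z/809Z)^* ≅ Z/808Z

The n-th cyclotomic polynomial Φ_809(x) is the minimal polynomial of zeta_809 over Q and has degree phi(809) = 808. So Q(zeta_809) is a degree-808 Galois extension with Galois group (Z/809Z)^*. (Z/809Z)^* is cyclic since 809 is an odd prime power (or 4). Hence Gal(Q(zeta_809)/Q) ≅ Z/808Z.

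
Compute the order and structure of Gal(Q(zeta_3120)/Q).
|Gal(Q(zeta_3120)/Q)| = phi(3120) = 768; group ≅ (Z/3120Z)^* ≅ Z/2Z × Z/2Z × Z/4Z × Z/4Z × Z/12Z

The n-th cyclotomic polynomial Φ_3120(x) is the minimal polynomial of zeta_3120 over Q and has degree phi(3120) = 768. So Q(zeta_3120) is a degree-768 Galois extension with Galois group (Z/3120Z)^*. By CRT, (Z/3120Z)^* ≅ (Z/16Z)^* × (Z/3Z)^* × (Z/5Z)^* × (Z/13Z)^*. Each prime-power unit group is (Z/16Z)^* ≅ Z/2Z × Z/4Z; (Z/3Z)^* ≅ Z/2Z; (Z/5Z)^* ≅ Z/4Z; (Z/13Z)^* ≅ Z/12Z. Hence Gal(Q(zeta_3120)/Q) ≅ Z/2Z × Z/2Z × Z/4Z × Z/4Z × Z/12Z.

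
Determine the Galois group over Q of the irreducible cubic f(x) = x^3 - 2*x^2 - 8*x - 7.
Gal(K/Q) = S_3 (symmetric group of order 6)

Compute the discriminant of x^3 + (-2)*x^2 + (-8)*x + (-7): Δ = -1259. Since Δ is not a rational square, the Galois group is not contained in A_3; it must be the full S_3 (irreducibility of the cubic rules out anything smaller).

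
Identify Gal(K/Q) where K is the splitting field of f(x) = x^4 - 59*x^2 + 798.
Gal(K/Q) = V_4 (Klein four-group, Z/2Z × Z/2Z)

f factors as (x^2 - 21)(x^2 - 38), so the splitting field is K = Q(sqrt(21), sqrt(38)). The elements 21, 38, 798 are all non-squares in Q, so sqrt(21) and sqrt(38) generate independent quadratic extensions. Thus [K:Q] = 4 and Gal(K/Q) is generated by the two order-2 automorphisms sqrt(21) ↦ -sqrt(21) and sqrt(38) ↦ -sqrt(38), giving V_4.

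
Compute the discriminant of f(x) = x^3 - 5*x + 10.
Δ = -2200

For a depressed cubic x^3 + p x + q the discriminant is Δ = -4 p^3 - 27 q^2 = -4*(-5)^3 - 27*(10)^2 = 500 - 2700 = -2200.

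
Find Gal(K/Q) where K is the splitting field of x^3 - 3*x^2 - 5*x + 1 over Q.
Gal(K/Q) = S_3 (symmetric group of order 6)

Compute the discriminant of x^3 + (-3)*x^2 + (-5)*x + (1): Δ = 1076. Since Δ is not a rational square, the Galois group is not contained in A_3; it must be the full S_3 (irreducibility of the cubic rules out anything smaller).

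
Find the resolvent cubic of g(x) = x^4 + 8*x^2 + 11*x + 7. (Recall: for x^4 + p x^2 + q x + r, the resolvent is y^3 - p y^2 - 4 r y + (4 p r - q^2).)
h(y) = y^3 - 8*y^2 - 28*y + 103

Identify coefficients: p = 8, q = 11, r = 7.
Plug into h(y) = y^3 - p y^2 - 4 r y + (4 p r - q^2):
  h(y) = y^3 - (8) y^2 - 4*(7) y + (4*(8)*(7) - (11)^2)
       = y^3 + (-8) y^2 + (-28) y + (103).
Simplifying: h(y) = y^3 - 8*y^2 - 28*y + 103.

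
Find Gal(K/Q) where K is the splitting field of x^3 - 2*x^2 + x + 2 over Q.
Gal(K/Q) = S_3 (symmetric group of order 6)

Compute the discriminant of x^3 + (-2)*x^2 + (1)*x + (2): Δ = -116. Since Δ is not a rational square, the Galois group is not contained in A_3; it must be the full S_3 (irreducibility of the cubic rules out anything smaller).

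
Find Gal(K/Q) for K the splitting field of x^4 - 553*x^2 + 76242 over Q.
Gal(K/Q) = V_4 (Klein four-group, Z/2Z × Z/2Z)

f factors as (x^2 - 291)(x^2 - 262), so the splitting field is K = Q(sqrt(291), sqrt(262)). The elements 291, 262, 76242 are all non-squares in Q, so sqrt(291) and sqrt(262) generate independent quadratic extensions. Thus [K:Q] = 4 and Gal(K/Q) is generated by the two order-2 automorphisms sqrt(291) ↦ -sqrt(291) and sqrt(262) ↦ -sqrt(262), giving V_4.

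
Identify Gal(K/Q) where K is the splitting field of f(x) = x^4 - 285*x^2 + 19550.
Gal(K/Q) = V_4 (Klein four-group, Z/2Z × Z/2Z)

f factors as (x^2 - 170)(x^2 - 115), so the splitting field is K = Q(sqrt(170), sqrt(115)). The elements 170, 115, 19550 are all non-squares in Q, so sqrt(170) and sqrt(115) generate independent quadratic extensions. Thus [K:Q] = 4 and Gal(K/Q) is generated by the two order-2 automorphisms sqrt(170) ↦ -sqrt(170) and sqrt(115) ↦ -sqrt(115), giving V_4.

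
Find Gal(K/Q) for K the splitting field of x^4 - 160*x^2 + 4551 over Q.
Gal(K/Q) = V_4 (Klein four-group, Z/2Z × Z/2Z)

f factors as (x^2 - 123)(x^2 - 37), so the splitting field is K = Q(sqrt(123), sqrt(37)). The elements 123, 37, 4551 are all non-squares in Q, so sqrt(123) and sqrt(37) generate independent quadratic extensions. Thus [K:Q] = 4 and Gal(K/Q) is generated by the two order-2 automorphisms sqrt(123) ↦ -sqrt(123) and sqrt(37) ↦ -sqrt(37), giving V_4.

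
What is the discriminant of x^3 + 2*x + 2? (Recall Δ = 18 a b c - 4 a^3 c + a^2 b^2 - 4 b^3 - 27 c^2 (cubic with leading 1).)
Δ = -140

For x^3 + a x^2 + b x + c the discriminant is Δ = 18 a b c - 4 a^3 c + a^2 b^2 - 4 b^3 - 27 c^2.
Plug a = 0, b = 2, c = 2:
  18*(0)*(2)*(2) - 4*(0)^3*(2) + (0)^2*(2)^2 - 4*(2)^3 - 27*(2)^2
  = 0 + (0) + 0 + (-32) + (-108)
  = -140.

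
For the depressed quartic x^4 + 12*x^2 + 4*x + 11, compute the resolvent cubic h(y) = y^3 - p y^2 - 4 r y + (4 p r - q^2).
h(y) = y^3 - 12*y^2 - 44*y + 512

Identify coefficients: p = 12, q = 4, r = 11.
Plug into h(y) = y^3 - p y^2 - 4 r y + (4 p r - q^2):
  h(y) = y^3 - (12) y^2 - 4*(11) y + (4*(12)*(11) - (4)^2)
       = y^3 + (-12) y^2 + (-44) y + (512).
Simplifying: h(y) = y^3 - 12*y^2 - 44*y + 512.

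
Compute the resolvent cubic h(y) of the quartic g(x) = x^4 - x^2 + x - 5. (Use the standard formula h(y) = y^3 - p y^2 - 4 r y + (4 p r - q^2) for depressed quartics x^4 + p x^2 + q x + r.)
h(y) = y^3 + y^2 + 20*y + 19

Identify coefficients: p = -1, q = 1, r = -5.
Plug into h(y) = y^3 - p y^2 - 4 r y + (4 p r - q^2):
  h(y) = y^3 - (-1) y^2 - 4*(-5) y + (4*(-1)*(-5) - (1)^2)
       = y^3 + (1) y^2 + (20) y + (19).
Simplifying: h(y) = y^3 + y^2 + 20*y + 19.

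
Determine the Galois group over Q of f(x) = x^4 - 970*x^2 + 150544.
Gal(K/Q) = Z/2Z (cyclic of order 2)

f factors as (x^2 - 776)(x^2 - 194), so the splitting field is K = Q(sqrt(776), sqrt(194)). The squarefree part of 776 is 194 and the squarefree part of 194 is also 194, so sqrt(776) and sqrt(194) are both rational multiples of sqrt(194). Hence Q(sqrt(776)) = Q(sqrt(194)) = Q(sqrt(194)), and the splitting field collapses to a single degree-2 extension with Galois group Z/2Z.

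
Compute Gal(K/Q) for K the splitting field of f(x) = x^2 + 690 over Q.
Gal(K/Q) = Z/2Z (cyclic of order 2)

x^2 + 690 is irreducible over Q since -690 is not a rational square. The splitting field Q(sqrt(-690)) has degree 2 over Q, and its unique nontrivial automorphism is sqrt(-690) ↦ -sqrt(-690). Hence Gal(Q(sqrt(-690))/Q) = Z/2Z.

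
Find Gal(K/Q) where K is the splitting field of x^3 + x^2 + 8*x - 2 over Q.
Gal(K/Q) = S_3 (symmetric group of order 6)

Compute the discriminant of x^3 + (1)*x^2 + (8)*x + (-2): Δ = -2372. Since Δ is not a rational square, the Galois group is not contained in A_3; it must be the full S_3 (irreducibility of the cubic rules out anything smaller).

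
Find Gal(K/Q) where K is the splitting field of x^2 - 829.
Gal(K/Q) = Z/2Z (cyclic of order 2)

x^2 - 829 is irreducible over Q since 829 is not a rational square. The splitting field Q(sqrt(829)) has degree 2 over Q, and its unique nontrivial automorphism is sqrt(829) ↦ -sqrt(829). Hence Gal(Q(sqrt(829))/Q) = Z/2Z.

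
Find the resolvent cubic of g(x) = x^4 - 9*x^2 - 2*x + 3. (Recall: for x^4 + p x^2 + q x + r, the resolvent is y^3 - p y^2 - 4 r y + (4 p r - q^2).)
h(y) = y^3 + 9*y^2 - 12*y - 112

Identify coefficients: p = -9, q = -2, r = 3.
Plug into h(y) = y^3 - p y^2 - 4 r y + (4 p r - q^2):
  h(y) = y^3 - (-9) y^2 - 4*(3) y + (4*(-9)*(3) - (-2)^2)
       = y^3 + (9) y^2 + (-12) y + (-112).
Simplifying: h(y) = y^3 + 9*y^2 - 12*y - 112.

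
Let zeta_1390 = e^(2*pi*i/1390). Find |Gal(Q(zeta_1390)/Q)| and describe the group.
|Gal(Q(zeta_1390)/Q)| = phi(1390) = 552; group ≅ (Z/1390Z)^* ≅ Z/4Z × Z/138Z

The n-th cyclotomic polynomial Φ_1390(x) is the minimal polynomial of zeta_1390 over Q and has degree phi(1390) = 552. So Q(zeta_1390) is a degree-552 Galois extension with Galois group (Z/1390Z)^*. By CRT, (Z/1390Z)^* ≅ (Z/2Z)^* × (Z/5Z)^* × (Z/139Z)^*. Each prime-power unit group is (Z/2Z)^* ≅ trivial group (order 1); (Z/5Z)^* ≅ Z/4Z; (Z/139Z)^* ≅ Z/138Z. Hence Gal(Q(zeta_1390)/Q) ≅ Z/4Z × Z/138Z.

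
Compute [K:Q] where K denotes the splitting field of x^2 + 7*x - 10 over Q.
[K:Q] = 2

The discriminant of x^2 + (7)*x + (-10) is b^2 - 4c = 49 - (-40) = 89. Since 89 is not a perfect square in Q, the polynomial is irreducible over Q. Its two roots generate a degree-2 extension, so [K:Q] = 2.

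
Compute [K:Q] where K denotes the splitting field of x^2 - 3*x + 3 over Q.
[K:Q] = 2

The discriminant of x^2 + (-3)*x + (3) is b^2 - 4c = 9 - (12) = -3. Since -3 is not a perfect square in Q, the polynomial is irreducible over Q. Its two roots generate a degree-2 extension, so [K:Q] = 2.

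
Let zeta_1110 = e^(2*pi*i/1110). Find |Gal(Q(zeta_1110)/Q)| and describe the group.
|Gal(Q(zeta_1110)/Q)| = phi(1110) = 288; group ≅ (Z/1110Z)^* ≅ Z/2Z × Z/4Z × Z/36Z

The n-th cyclotomic polynomial Φ_1110(x) is the minimal polynomial of zeta_1110 over Q and has degree phi(1110) = 288. So Q(zeta_1110) is a degree-288 Galois extension with Galois group (Z/1110Z)^*. By CRT, (Z/1110Z)^* ≅ (Z/2Z)^* × (Z/3Z)^* × (Z/5Z)^* × (Z/37Z)^*. Each prime-power unit group is (Z/2Z)^* ≅ trivial group (order 1); (Z/3Z)^* ≅ Z/2Z; (Z/5Z)^* ≅ Z/4Z; (Z/37Z)^* ≅ Z/36Z. Hence Gal(Q(zeta_1110)/Q) ≅ Z/2Z × Z/4Z × Z/36Z.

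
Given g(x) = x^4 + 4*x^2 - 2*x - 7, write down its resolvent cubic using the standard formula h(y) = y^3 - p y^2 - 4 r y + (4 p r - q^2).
h(y) = y^3 - 4*y^2 + 28*y - 116

Identify coefficients: p = 4, q = -2, r = -7.
Plug into h(y) = y^3 - p y^2 - 4 r y + (4 p r - q^2):
  h(y) = y^3 - (4) y^2 - 4*(-7) y + (4*(4)*(-7) - (-2)^2)
       = y^3 + (-4) y^2 + (28) y + (-116).
Simplifying: h(y) = y^3 - 4*y^2 + 28*y - 116.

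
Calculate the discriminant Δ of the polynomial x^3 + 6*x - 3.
Δ = -1107

For a depressed cubic x^3 + p x + q the discriminant is Δ = -4 p^3 - 27 q^2 = -4*(6)^3 - 27*(-3)^2 = -864 - 243 = -1107.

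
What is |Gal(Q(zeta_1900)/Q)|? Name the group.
|Gal(Q(zeta_1900)/Q)| = phi(1900) = 720; group ≅ (Z/1900Z)^* ≅ Z/2Z × Z/18Z × Z/20Z

The n-th cyclotomic polynomial Φ_1900(x) is the minimal polynomial of zeta_1900 over Q and has degree phi(1900) = 720. So Q(zeta_1900) is a degree-720 Galois extension with Galois group (Z/1900Z)^*. By CRT, (Z/1900Z)^* ≅ (Z/4Z)^* × (Z/25Z)^* × (Z/19Z)^*. Each prime-power unit group is (Z/4Z)^* ≅ Z/2Z; (Z/25Z)^* ≅ Z/20Z; (Z/19Z)^* ≅ Z/18Z. Hence Gal(Q(zeta_1900)/Q) ≅ Z/2Z × Z/18Z × Z/20Z.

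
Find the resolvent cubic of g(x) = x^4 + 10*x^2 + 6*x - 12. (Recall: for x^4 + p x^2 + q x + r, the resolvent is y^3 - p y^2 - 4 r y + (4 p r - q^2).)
h(y) = y^3 - 10*y^2 + 48*y - 516

Identify coefficients: p = 10, q = 6, r = -12.
Plug into h(y) = y^3 - p y^2 - 4 r y + (4 p r - q^2):
  h(y) = y^3 - (10) y^2 - 4*(-12) y + (4*(10)*(-12) - (6)^2)
       = y^3 + (-10) y^2 + (48) y + (-516).
Simplifying: h(y) = y^3 - 10*y^2 + 48*y - 516.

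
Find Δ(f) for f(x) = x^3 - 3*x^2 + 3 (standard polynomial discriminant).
Δ = 81

For x^3 + a x^2 + b x + c the discriminant is Δ = 18 a b c - 4 a^3 c + a^2 b^2 - 4 b^3 - 27 c^2.
Plug a = -3, b = 0, c = 3:
  18*(-3)*(0)*(3) - 4*(-3)^3*(3) + (-3)^2*(0)^2 - 4*(0)^3 - 27*(3)^2
  = 0 + (324) + 0 + (0) + (-243)
  = 81.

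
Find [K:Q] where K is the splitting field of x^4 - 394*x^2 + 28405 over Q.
[K:Q] = 4

f factors as (x^2 - 299)(x^2 - 95); the splitting field is K = Q(sqrt(299), sqrt(95)). Since 299, 95, and 28405 are all non-squares in Q, the three subfields Q(sqrt(299)), Q(sqrt(95)), Q(sqrt(28405)) are distinct degree-2 extensions, so [K:Q] = 4 (Klein four Galois group).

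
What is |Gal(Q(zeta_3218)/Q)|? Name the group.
|Gal(Q(zeta_3218)/Q)| = phi(3218) = 1608; group ≅ (Z/3218Z)^* ≅ Z/1608Z

The n-th cyclotomic polynomial Φ_3218(x) is the minimal polynomial of zeta_3218 over Q and has degree phi(3218) = 1608. So Q(zeta_3218) is a degree-1608 Galois extension with Galois group (Z/3218Z)^*. By CRT, (Z/3218Z)^* ≅ (Z/2Z)^* × (Z/1609Z)^*. Each prime-power unit group is (Z/2Z)^* ≅ trivial group (order 1); (Z/1609Z)^* ≅ Z/1608Z. Hence Gal(Q(zeta_3218)/Q) ≅ Z/1608Z.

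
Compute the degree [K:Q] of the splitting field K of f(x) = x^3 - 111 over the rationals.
[K:Q] = 6

x^3 - 111 has one real root r = 111^(1/3) and two complex roots r*zeta_3, r*zeta_3^2 where zeta_3 = e^(2*pi*i/3). The splitting field is Q(r, zeta_3). [Q(r):Q] = 3 and [Q(zeta_3):Q] = 2 with gcd = 1, so [Q(r, zeta_3):Q] = 3 * 2 = 6.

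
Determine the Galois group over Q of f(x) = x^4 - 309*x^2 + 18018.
Gal(K/Q) = V_4 (Klein four-group, Z/2Z × Z/2Z)

f factors as (x^2 - 231)(x^2 - 78), so the splitting field is K = Q(sqrt(231), sqrt(78)). The elements 231, 78, 18018 are all non-squares in Q, so sqrt(231) and sqrt(78) generate independent quadratic extensions. Thus [K:Q] = 4 and Gal(K/Q) is generated by the two order-2 automorphisms sqrt(231) ↦ -sqrt(231) and sqrt(78) ↦ -sqrt(78), giving V_4.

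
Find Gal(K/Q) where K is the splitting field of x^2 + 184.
Gal(K/Q) = Z/2Z (cyclic of order 2)

x^2 + 184 is irreducible over Q since -184 is not a rational square. The splitting field Q(sqrt(-184)) has degree 2 over Q, and its unique nontrivial automorphism is sqrt(-184) ↦ -sqrt(-184). Hence Gal(Q(sqrt(-184))/Q) = Z/2Z.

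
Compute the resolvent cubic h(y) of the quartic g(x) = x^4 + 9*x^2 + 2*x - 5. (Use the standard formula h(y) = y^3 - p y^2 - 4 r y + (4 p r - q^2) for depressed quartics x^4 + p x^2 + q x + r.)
h(y) = y^3 - 9*y^2 + 20*y - 184

Identify coefficients: p = 9, q = 2, r = -5.
Plug into h(y) = y^3 - p y^2 - 4 r y + (4 p r - q^2):
  h(y) = y^3 - (9) y^2 - 4*(-5) y + (4*(9)*(-5) - (2)^2)
       = y^3 + (-9) y^2 + (20) y + (-184).
Simplifying: h(y) = y^3 - 9*y^2 + 20*y - 184.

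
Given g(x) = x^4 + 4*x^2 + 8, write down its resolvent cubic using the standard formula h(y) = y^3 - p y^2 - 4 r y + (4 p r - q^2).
h(y) = y^3 - 4*y^2 - 32*y + 128

Identify coefficients: p = 4, q = 0, r = 8.
Plug into h(y) = y^3 - p y^2 - 4 r y + (4 p r - q^2):
  h(y) = y^3 - (4) y^2 - 4*(8) y + (4*(4)*(8) - (0)^2)
       = y^3 + (-4) y^2 + (-32) y + (128).
Simplifying: h(y) = y^3 - 4*y^2 - 32*y + 128.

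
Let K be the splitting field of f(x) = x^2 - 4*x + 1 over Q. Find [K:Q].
[K:Q] = 2

The discriminant of x^2 + (-4)*x + (1) is b^2 - 4c = 16 - (4) = 12. Since 12 is not a perfect square in Q, the polynomial is irreducible over Q. Its two roots generate a degree-2 extension, so [K:Q] = 2.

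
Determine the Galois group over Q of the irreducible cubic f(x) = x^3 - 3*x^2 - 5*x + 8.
Gal(K/Q) = S_3 (symmetric group of order 6)

Compute the discriminant of x^3 + (-3)*x^2 + (-5)*x + (8): Δ = 2021. Since Δ is not a rational square, the Galois group is not contained in A_3; it must be the full S_3 (irreducibility of the cubic rules out anything smaller).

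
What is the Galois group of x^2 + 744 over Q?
Gal(K/Q) = Z/2Z (cyclic of order 2)

x^2 + 744 is irreducible over Q since -744 is not a rational square. The splitting field Q(sqrt(-744)) has degree 2 over Q, and its unique nontrivial automorphism is sqrt(-744) ↦ -sqrt(-744). Hence Gal(Q(sqrt(-744))/Q) = Z/2Z.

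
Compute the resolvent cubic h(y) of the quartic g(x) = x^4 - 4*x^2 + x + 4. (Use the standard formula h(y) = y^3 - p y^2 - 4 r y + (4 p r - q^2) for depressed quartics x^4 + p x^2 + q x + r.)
h(y) = y^3 + 4*y^2 - 16*y - 65

Identify coefficients: p = -4, q = 1, r = 4.
Plug into h(y) = y^3 - p y^2 - 4 r y + (4 p r - q^2):
  h(y) = y^3 - (-4) y^2 - 4*(4) y + (4*(-4)*(4) - (1)^2)
       = y^3 + (4) y^2 + (-16) y + (-65).
Simplifying: h(y) = y^3 + 4*y^2 - 16*y - 65.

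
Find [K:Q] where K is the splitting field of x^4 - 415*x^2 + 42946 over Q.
[K:Q] = 4

f factors as (x^2 - 197)(x^2 - 218); the splitting field is K = Q(sqrt(197), sqrt(218)). Since 197, 218, and 42946 are all non-squares in Q, the three subfields Q(sqrt(197)), Q(sqrt(218)), Q(sqrt(42946)) are distinct degree-2 extensions, so [K:Q] = 4 (Klein four Galois group).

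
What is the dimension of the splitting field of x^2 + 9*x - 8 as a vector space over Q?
[K:Q] = 2

The discriminant of x^2 + (9)*x + (-8) is b^2 - 4c = 81 - (-32) = 113. Since 113 is not a perfect square in Q, the polynomial is irreducible over Q. Its two roots generate a degree-2 extension, so [K:Q] = 2.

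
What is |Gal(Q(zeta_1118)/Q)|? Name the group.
|Gal(Q(zeta_1118)/Q)| = phi(1118) = 504; group ≅ (Z/1118Z)^* ≅ Z/12Z × Z/42Z

The n-th cyclotomic polynomial Φ_1118(x) is the minimal polynomial of zeta_1118 over Q and has degree phi(1118) = 504. So Q(zeta_1118) is a degree-504 Galois extension with Galois group (Z/1118Z)^*. By CRT, (Z/1118Z)^* ≅ (Z/2Z)^* × (Z/13Z)^* × (Z/43Z)^*. Each prime-power unit group is (Z/2Z)^* ≅ trivial group (order 1); (Z/13Z)^* ≅ Z/12Z; (Z/43Z)^* ≅ Z/42Z. Hence Gal(Q(zeta_1118)/Q) ≅ Z/12Z × Z/42Z.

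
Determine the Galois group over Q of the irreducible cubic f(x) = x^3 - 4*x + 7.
Gal(K/Q) = S_3 (symmetric group of order 6)

Compute the discriminant of x^3 + (0)*x^2 + (-4)*x + (7): Δ = -1067. Since Δ is not a rational square, the Galois group is not contained in A_3; it must be the full S_3 (irreducibility of the cubic rules out anything smaller).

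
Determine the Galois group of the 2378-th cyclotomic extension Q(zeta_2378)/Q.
|Gal(Q(zeta_2378)/Q)| = phi(2378) = 1120; group ≅ (Z/2378Z)^* ≅ Z/28Z × Z/40Z

The n-th cyclotomic polynomial Φ_2378(x) is the minimal polynomial of zeta_2378 over Q and has degree phi(2378) = 1120. So Q(zeta_2378) is a degree-1120 Galois extension with Galois group (Z/2378Z)^*. By CRT, (Z/2378Z)^* ≅ (Z/2Z)^* × (Z/29Z)^* × (Z/41Z)^*. Each prime-power unit group is (Z/2Z)^* ≅ trivial group (order 1); (Z/29Z)^* ≅ Z/28Z; (Z/41Z)^* ≅ Z/40Z. Hence Gal(Q(zeta_2378)/Q) ≅ Z/28Z × Z/40Z.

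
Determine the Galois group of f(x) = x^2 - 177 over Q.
Gal(K/Q) = Z/2Z (cyclic of order 2)

x^2 - 177 is irreducible over Q since 177 is not a rational square. The splitting field Q(sqrt(177)) has degree 2 over Q, and its unique nontrivial automorphism is sqrt(177) ↦ -sqrt(177). Hence Gal(Q(sqrt(177))/Q) = Z/2Z.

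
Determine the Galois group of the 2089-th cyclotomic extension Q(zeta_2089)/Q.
|Gal(Q(zeta_2089)/Q)| = phi(2089) = 2088; group ≅ (Z/2089Z)^* ≅ Z/2088Z

The n-th cyclotomic polynomial Φ_2089(x) is the minimal polynomial of zeta_2089 over Q and has degree phi(2089) = 2088. So Q(zeta_2089) is a degree-2088 Galois extension with Galois group (Z/2089Z)^*. (Z/2089Z)^* is cyclic since 2089 is an odd prime power (or 4). Hence Gal(Q(zeta_2089)/Q) ≅ Z/2088Z.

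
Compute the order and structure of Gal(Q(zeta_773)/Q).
|Gal(Q(zeta_773)/Q)| = phi(773) = 772; group ≅ (Z/773Z)^* ≅ Z/772Z

The n-th cyclotomic polynomial Φ_773(x) is the minimal polynomial of zeta_773 over Q and has degree phi(773) = 772. So Q(zeta_773) is a degree-772 Galois extension with Galois group (Z/773Z)^*. (Z/773Z)^* is cyclic since 773 is an odd prime power (or 4). Hence Gal(Q(zeta_773)/Q) ≅ Z/772Z.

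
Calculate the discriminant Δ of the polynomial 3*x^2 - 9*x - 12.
Δ = 225

For a quadratic a x^2 + b x + c the discriminant is Δ = b^2 - 4ac = (-9)^2 - 4*(3)*(-12) = 81 - (-144) = 225.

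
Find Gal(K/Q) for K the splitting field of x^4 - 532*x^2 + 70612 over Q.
Gal(K/Q) = V_4 (Klein four-group, Z/2Z × Z/2Z)

f factors as (x^2 - 278)(x^2 - 254), so the splitting field is K = Q(sqrt(278), sqrt(254)). The elements 278, 254, 70612 are all non-squares in Q, so sqrt(278) and sqrt(254) generate independent quadratic extensions. Thus [K:Q] = 4 and Gal(K/Q) is generated by the two order-2 automorphisms sqrt(278) ↦ -sqrt(278) and sqrt(254) ↦ -sqrt(254), giving V_4.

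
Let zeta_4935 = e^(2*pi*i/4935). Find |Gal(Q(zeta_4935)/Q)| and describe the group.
|Gal(Q(zeta_4935)/Q)| = phi(4935) = 2208; group ≅ (Z/4935Z)^* ≅ Z/2Z × Z/4Z × Z/6Z × Z/46Z

The n-th cyclotomic polynomial Φ_4935(x) is the minimal polynomial of zeta_4935 over Q and has degree phi(4935) = 2208. So Q(zeta_4935) is a degree-2208 Galois extension with Galois group (Z/4935Z)^*. By CRT, (Z/4935Z)^* ≅ (Z/3Z)^* × (Z/5Z)^* × (Z/7Z)^* × (Z/47Z)^*. Each prime-power unit group is (Z/3Z)^* ≅ Z/2Z; (Z/5Z)^* ≅ Z/4Z; (Z/7Z)^* ≅ Z/6Z; (Z/47Z)^* ≅ Z/46Z. Hence Gal(Q(zeta_4935)/Q) ≅ Z/2Z × Z/4Z × Z/6Z × Z/46Z.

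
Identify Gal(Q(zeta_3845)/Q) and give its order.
|Gal(Q(zeta_3845)/Q)| = phi(3845) = 3072; group ≅ (Z/3845Z)^* ≅ Z/4Z × Z/768Z

The n-th cyclotomic polynomial Φ_3845(x) is the minimal polynomial of zeta_3845 over Q and has degree phi(3845) = 3072. So Q(zeta_3845) is a degree-3072 Galois extension with Galois group (Z/3845Z)^*. By CRT, (Z/3845Z)^* ≅ (Z/5Z)^* × (Z/769Z)^*. Each prime-power unit group is (Z/5Z)^* ≅ Z/4Z; (Z/769Z)^* ≅ Z/768Z. Hence Gal(Q(zeta_3845)/Q) ≅ Z/4Z × Z/768Z.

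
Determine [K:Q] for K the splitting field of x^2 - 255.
[K:Q] = 2

The polynomial x^2 - 255 is irreducible over Q since 255 is not a perfect square. Its splitting field is Q(sqrt(255)), which has degree 2 over Q.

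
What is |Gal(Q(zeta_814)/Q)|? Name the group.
|Gal(Q(zeta_814)/Q)| = phi(814) = 360; group ≅ (Z/814Z)^* ≅ Z/10Z × Z/36Z

The n-th cyclotomic polynomial Φ_814(x) is the minimal polynomial of zeta_814 over Q and has degree phi(814) = 360. So Q(zeta_814) is a degree-360 Galois extension with Galois group (Z/814Z)^*. By CRT, (Z/814Z)^* ≅ (Z/2Z)^* × (Z/11Z)^* × (Z/37Z)^*. Each prime-power unit group is (Z/2Z)^* ≅ trivial group (order 1); (Z/11Z)^* ≅ Z/10Z; (Z/37Z)^* ≅ Z/36Z. Hence Gal(Q(zeta_814)/Q) ≅ Z/10Z × Z/36Z.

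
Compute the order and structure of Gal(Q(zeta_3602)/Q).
|Gal(Q(zeta_3602)/Q)| = phi(3602) = 1800; group ≅ (Z/3602Z)^* ≅ Z/1800Z

The n-th cyclotomic polynomial Φ_3602(x) is the minimal polynomial of zeta_3602 over Q and has degree phi(3602) = 1800. So Q(zeta_3602) is a degree-1800 Galois extension with Galois group (Z/3602Z)^*. By CRT, (Z/3602Z)^* ≅ (Z/2Z)^* × (Z/1801Z)^*. Each prime-power unit group is (Z/2Z)^* ≅ trivial group (order 1); (Z/1801Z)^* ≅ Z/1800Z. Hence Gal(Q(zeta_3602)/Q) ≅ Z/1800Z.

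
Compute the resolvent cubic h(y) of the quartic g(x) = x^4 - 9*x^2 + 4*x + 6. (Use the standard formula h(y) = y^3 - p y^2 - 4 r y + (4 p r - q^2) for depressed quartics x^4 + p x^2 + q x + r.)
h(y) = y^3 + 9*y^2 - 24*y - 232

Identify coefficients: p = -9, q = 4, r = 6.
Plug into h(y) = y^3 - p y^2 - 4 r y + (4 p r - q^2):
  h(y) = y^3 - (-9) y^2 - 4*(6) y + (4*(-9)*(6) - (4)^2)
       = y^3 + (9) y^2 + (-24) y + (-232).
Simplifying: h(y) = y^3 + 9*y^2 - 24*y - 232.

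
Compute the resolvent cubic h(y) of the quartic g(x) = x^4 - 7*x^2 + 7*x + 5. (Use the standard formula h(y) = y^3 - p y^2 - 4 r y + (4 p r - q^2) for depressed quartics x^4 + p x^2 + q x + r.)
h(y) = y^3 + 7*y^2 - 20*y - 189

Identify coefficients: p = -7, q = 7, r = 5.
Plug into h(y) = y^3 - p y^2 - 4 r y + (4 p r - q^2):
  h(y) = y^3 - (-7) y^2 - 4*(5) y + (4*(-7)*(5) - (7)^2)
       = y^3 + (7) y^2 + (-20) y + (-189).
Simplifying: h(y) = y^3 + 7*y^2 - 20*y - 189.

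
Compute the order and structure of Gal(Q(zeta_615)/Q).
|Gal(Q(zeta_615)/Q)| = phi(615) = 320; group ≅ (Z/615Z)^* ≅ Z/2Z × Z/4Z × Z/40Z

The n-th cyclotomic polynomial Φ_615(x) is the minimal polynomial of zeta_615 over Q and has degree phi(615) = 320. So Q(zeta_615) is a degree-320 Galois extension with Galois group (Z/615Z)^*. By CRT, (Z/615Z)^* ≅ (Z/3Z)^* × (Z/5Z)^* × (Z/41Z)^*. Each prime-power unit group is (Z/3Z)^* ≅ Z/2Z; (Z/5Z)^* ≅ Z/4Z; (Z/41Z)^* ≅ Z/40Z. Hence Gal(Q(zeta_615)/Q) ≅ Z/2Z × Z/4Z × Z/40Z.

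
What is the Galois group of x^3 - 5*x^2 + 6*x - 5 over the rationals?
Gal(K/Q) = S_3 (symmetric group of order 6)

Compute the discriminant of x^3 + (-5)*x^2 + (6)*x + (-5): Δ = -439. Since Δ is not a rational square, the Galois group is not contained in A_3; it must be the full S_3 (irreducibility of the cubic rules out anything smaller).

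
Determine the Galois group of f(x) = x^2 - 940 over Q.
Gal(K/Q) = Z/2Z (cyclic of order 2)

x^2 - 940 is irreducible over Q since 940 is not a rational square. The splitting field Q(sqrt(940)) has degree 2 over Q, and its unique nontrivial automorphism is sqrt(940) ↦ -sqrt(940). Hence Gal(Q(sqrt(940))/Q) = Z/2Z.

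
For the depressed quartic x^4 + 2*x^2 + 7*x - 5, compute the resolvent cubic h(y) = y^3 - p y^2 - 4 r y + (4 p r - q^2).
h(y) = y^3 - 2*y^2 + 20*y - 89

Identify coefficients: p = 2, q = 7, r = -5.
Plug into h(y) = y^3 - p y^2 - 4 r y + (4 p r - q^2):
  h(y) = y^3 - (2) y^2 - 4*(-5) y + (4*(2)*(-5) - (7)^2)
       = y^3 + (-2) y^2 + (20) y + (-89).
Simplifying: h(y) = y^3 - 2*y^2 + 20*y - 89.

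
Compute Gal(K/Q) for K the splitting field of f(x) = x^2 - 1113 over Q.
Gal(K/Q) = Z/2Z (cyclic of order 2)

x^2 - 1113 is irreducible over Q since 1113 is not a rational square. The splitting field Q(sqrt(1113)) has degree 2 over Q, and its unique nontrivial automorphism is sqrt(1113) ↦ -sqrt(1113). Hence Gal(Q(sqrt(1113))/Q) = Z/2Z.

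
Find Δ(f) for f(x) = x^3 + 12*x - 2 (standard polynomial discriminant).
Δ = -7020

For a depressed cubic x^3 + p x + q the discriminant is Δ = -4 p^3 - 27 q^2 = -4*(12)^3 - 27*(-2)^2 = -6912 - 108 = -7020.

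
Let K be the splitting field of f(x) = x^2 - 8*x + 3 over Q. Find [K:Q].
[K:Q] = 2

The discriminant of x^2 + (-8)*x + (3) is b^2 - 4c = 64 - (12) = 52. Since 52 is not a perfect square in Q, the polynomial is irreducible over Q. Its two roots generate a degree-2 extension, so [K:Q] = 2.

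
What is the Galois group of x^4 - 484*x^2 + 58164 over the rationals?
Gal(K/Q) = V_4 (Klein four-group, Z/2Z × Z/2Z)

f factors as (x^2 - 222)(x^2 - 262), so the splitting field is K = Q(sqrt(222), sqrt(262)). The elements 222, 262, 58164 are all non-squares in Q, so sqrt(222) and sqrt(262) generate independent quadratic extensions. Thus [K:Q] = 4 and Gal(K/Q) is generated by the two order-2 automorphisms sqrt(222) ↦ -sqrt(222) and sqrt(262) ↦ -sqrt(262), giving V_4.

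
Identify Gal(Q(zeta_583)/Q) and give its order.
|Gal(Q(zeta_583)/Q)| = phi(583) = 520; group ≅ (Z/583Z)^* ≅ Z/10Z × Z/52Z

The n-th cyclotomic polynomial Φ_583(x) is the minimal polynomial of zeta_583 over Q and has degree phi(583) = 520. So Q(zeta_583) is a degree-520 Galois extension with Galois group (Z/583Z)^*. By CRT, (Z/583Z)^* ≅ (Z/11Z)^* × (Z/53Z)^*. Each prime-power unit group is (Z/11Z)^* ≅ Z/10Z; (Z/53Z)^* ≅ Z/52Z. Hence Gal(Q(zeta_583)/Q) ≅ Z/10Z × Z/52Z.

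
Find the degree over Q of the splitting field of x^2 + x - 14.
[K:Q] = 2

The discriminant of x^2 + (1)*x + (-14) is b^2 - 4c = 1 - (-56) = 57. Since 57 is not a perfect square in Q, the polynomial is irreducible over Q. Its two roots generate a degree-2 extension, so [K:Q] = 2.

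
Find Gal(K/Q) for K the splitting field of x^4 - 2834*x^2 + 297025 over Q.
Gal(K/Q) = Z/2Z (cyclic of order 2)

f factors as (x^2 - 2725)(x^2 - 109), so the splitting field is K = Q(sqrt(2725), sqrt(109)). The squarefree part of 2725 is 109 and the squarefree part of 109 is also 109, so sqrt(2725) and sqrt(109) are both rational multiples of sqrt(109). Hence Q(sqrt(2725)) = Q(sqrt(109)) = Q(sqrt(109)), and the splitting field collapses to a single degree-2 extension with Galois group Z/2Z.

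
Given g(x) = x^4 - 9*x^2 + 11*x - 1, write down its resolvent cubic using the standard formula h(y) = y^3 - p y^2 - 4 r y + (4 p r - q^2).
h(y) = y^3 + 9*y^2 + 4*y - 85

Identify coefficients: p = -9, q = 11, r = -1.
Plug into h(y) = y^3 - p y^2 - 4 r y + (4 p r - q^2):
  h(y) = y^3 - (-9) y^2 - 4*(-1) y + (4*(-9)*(-1) - (11)^2)
       = y^3 + (9) y^2 + (4) y + (-85).
Simplifying: h(y) = y^3 + 9*y^2 + 4*y - 85.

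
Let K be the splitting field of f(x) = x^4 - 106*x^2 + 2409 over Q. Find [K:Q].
[K:Q] = 4

f factors as (x^2 - 33)(x^2 - 73); the splitting field is K = Q(sqrt(33), sqrt(73)). Since 33, 73, and 2409 are all non-squares in Q, the three subfields Q(sqrt(33)), Q(sqrt(73)), Q(sqrt(2409)) are distinct degree-2 extensions, so [K:Q] = 4 (Klein four Galois group).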